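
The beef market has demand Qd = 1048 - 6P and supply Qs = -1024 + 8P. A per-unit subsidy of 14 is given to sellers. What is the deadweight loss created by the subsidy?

Deadweight loss = 336

Pre-subsidy: 1048 - 6P = -1024 + 8P gives P* = 148, Q* = 160.
With the subsidy, sellers receive Ps = Pb + 14 for each unit, where Pb is the price buyers pay.
Supply in terms of Pb becomes Qs = -1024 + 8(Pb + 14) = -912 + 8Pb. Setting this equal to demand: 1048 - 6Pb = -912 + 8Pb, so Pb = 140.
Sellers receive Ps = 140 + 14 = 154; Q' = 1048 − 6·140 = 208.
The subsidy expands output by 208 − 160 = 48 past the efficient level; on those units the gap between marginal cost and willingness to pay runs from 0 up to 14.
DWL = ½ × 14 × 48 = 336.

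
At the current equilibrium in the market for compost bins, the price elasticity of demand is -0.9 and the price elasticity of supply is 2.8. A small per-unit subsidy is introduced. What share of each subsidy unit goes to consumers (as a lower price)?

Consumer share = 28/37

For a small subsidy around the equilibrium, the benefit split depends on the relative slopes, which at a point are proportional to the elasticities.
Buyer share = εs/(εs + |εd|) = 2.8/(2.8 + 0.9) = 28/37; seller share = |εd|/(εs + |εd|) = 9/37.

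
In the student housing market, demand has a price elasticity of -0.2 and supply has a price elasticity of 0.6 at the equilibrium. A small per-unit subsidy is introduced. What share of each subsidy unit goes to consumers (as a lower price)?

For a small subsidy around the equilibrium, the benefit split depends on the relative slopes, which at a point are proportional to the elasticities.
Buyer share = εs/(εs + |εd|) = 0.6/(0.6 + 0.2) = 0.75; seller share = |εd|/(εs + |εd|) = 0.25.

Consumer share = 0.75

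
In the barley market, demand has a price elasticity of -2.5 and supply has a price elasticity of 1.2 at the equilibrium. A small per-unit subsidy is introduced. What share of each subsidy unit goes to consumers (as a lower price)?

For a small subsidy around the equilibrium, the benefit split depends on the relative slopes, which at a point are proportional to the elasticities.
Buyer share = εs/(εs + |εd|) = 1.2/(1.2 + 2.5) = 12/37; seller share = |εd|/(εs + |εd|) = 25/37.

Consumer share = 12/37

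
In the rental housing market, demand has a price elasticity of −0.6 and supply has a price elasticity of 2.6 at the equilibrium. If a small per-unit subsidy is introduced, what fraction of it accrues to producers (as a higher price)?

Producer share = 0.1875

For a small subsidy around the equilibrium, the benefit split depends on the relative slopes, which at a point are proportional to the elasticities.
Buyer share = εs/(εs + |εd|) = 2.6/(2.6 + 0.6) = 0.8125; seller share = |εd|/(εs + |εd|) = 0.1875.
So producers capture 0.1875 of the subsidy.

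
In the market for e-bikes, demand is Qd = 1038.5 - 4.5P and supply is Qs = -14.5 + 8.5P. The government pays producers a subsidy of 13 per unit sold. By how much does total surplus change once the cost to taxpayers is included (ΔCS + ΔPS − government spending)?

Net change in total surplus = -248.625

Pre-subsidy: 1038.5 - 4.5P = -14.5 + 8.5P gives P* = 81, Q* = 674.
With the subsidy, sellers receive Ps = Pb + 13 for each unit, where Pb is the price buyers pay.
Supply in terms of Pb becomes Qs = -14.5 + 8.5(Pb + 13) = 96 + 8.5Pb. Setting this equal to demand: 1038.5 - 4.5Pb = 96 + 8.5Pb, so Pb = 72.5.
Sellers receive Ps = 72.5 + 13 = 85.5; Q' = 1038.5 − 4.5·72.5 = 712.25.
ΔCS = ½(674 + 712.25)(81 − 72.5) = 5891.5625; ΔPS = ½(674 + 712.25)(85.5 − 81) = 3119.0625.
Government spending = 13 × 712.25 = 9259.25.
Net change = 5891.5625 + 3119.0625 − 9259.25 = -248.625. The loss equals the DWL triangle ½·13·38.25.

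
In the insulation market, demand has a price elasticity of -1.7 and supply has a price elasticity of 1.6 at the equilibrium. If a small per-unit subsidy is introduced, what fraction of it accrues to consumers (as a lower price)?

For a small subsidy around the equilibrium, the benefit split depends on the relative slopes, which at a point are proportional to the elasticities.
Buyer share = εs/(εs + |εd|) = 1.6/(1.6 + 1.7) = 16/33; seller share = |εd|/(εs + |εd|) = 17/33.

Consumer share = 16/33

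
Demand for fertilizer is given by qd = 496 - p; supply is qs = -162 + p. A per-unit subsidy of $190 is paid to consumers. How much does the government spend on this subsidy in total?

Pre-subsidy: 496 - p = -162 + p gives p* = 329, q* = 167.
With the rebate, buyers effectively pay pb = ps − 190, where ps is the price sellers receive.
Demand in terms of ps becomes qd = 496 − 1(ps − 190) = 686 - ps. Setting this equal to supply: 686 - ps = -162 + ps, so ps = 424.
Buyers pay pb = 424 − 190 = 234; q' = -162 + 1·424 = 262.
Government outlay = subsidy × quantity = 190 × 262 = 49780.

Government cost = $49780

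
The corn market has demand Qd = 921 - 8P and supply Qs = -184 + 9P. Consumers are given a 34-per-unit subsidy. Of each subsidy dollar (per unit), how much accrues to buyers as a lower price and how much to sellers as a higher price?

Pre-subsidy: 921 - 8P = -184 + 9P gives P* = 65, Q* = 401.
With the rebate, buyers effectively pay Pb = Ps − 34, where Ps is the price sellers receive.
Demand in terms of Ps becomes Qd = 921 − 8(Ps − 34) = 1193 - 8Ps. Setting this equal to supply: 1193 - 8Ps = -184 + 9Ps, so Ps = 81.
Buyers pay Pb = 81 − 34 = 47; Q' = -184 + 9·81 = 545.
Buyers' price falls by P* − Pb = 65 − 47 = 18; sellers' price rises by Ps − P* = 81 − 65 = 16.

Buyers gain 18 per unit; sellers gain 16 per unit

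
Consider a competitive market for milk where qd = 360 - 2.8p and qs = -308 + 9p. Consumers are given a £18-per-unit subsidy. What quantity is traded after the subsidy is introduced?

Pre-subsidy: 360 - 2.8p = -308 + 9p gives p* = 3340/59, q* = 11888/59.
With the rebate, buyers effectively pay pb = ps − 18, where ps is the price sellers receive.
Demand in terms of ps becomes qd = 360 − 2.8(ps − 18) = 410.4 - 2.8ps. Setting this equal to supply: 410.4 - 2.8ps = -308 + 9ps, so ps = 3592/59.
Buyers pay pb = 3592/59 − 18 = 2530/59; q' = -308 + 9·(3592/59) = 14156/59.

q' = 14156/59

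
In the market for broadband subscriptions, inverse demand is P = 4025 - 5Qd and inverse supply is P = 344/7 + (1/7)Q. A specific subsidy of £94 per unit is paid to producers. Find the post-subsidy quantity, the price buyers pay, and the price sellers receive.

Q' = 28489/36; buyers pay 2455/36; sellers receive 5839/36

Pre-subsidy: 4025 - 5Q = 344/7 + (1/7)Q gives Q* = 9277/12 and P* = 1915/12.
With the subsidy, sellers receive Ps = Pb + 94 for each unit, where Pb is the price buyers pay.
On the curves, Pb = 4025 - 5Q and Ps = 344/7 + (1/7)Q; the wedge Ps − Pb = 94 gives 344/7 + (1/7)Q − (4025 - 5Q) = 94, so Q' = 28489/36.
Then Pb = 4025 − 5·(28489/36) = 2455/36 and Ps = 344/7 + (1/7)·(28489/36) = 5839/36.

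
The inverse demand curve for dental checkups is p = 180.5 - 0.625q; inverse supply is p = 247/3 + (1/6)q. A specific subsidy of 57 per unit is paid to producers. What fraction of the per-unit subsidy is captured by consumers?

Pre-subsidy: 180.5 - 0.625q = 247/3 + (1/6)q gives q* = 124 and p* = 103.
With the subsidy, sellers receive ps = pb + 57 for each unit, where pb is the price buyers pay.
On the curves, pb = 180.5 - 0.625q and ps = 247/3 + (1/6)q; the wedge ps − pb = 57 gives 247/3 + (1/6)q − (180.5 - 0.625q) = 57, so q' = 196.
Then pb = 180.5 − 0.625·196 = 58 and ps = 247/3 + (1/6)·196 = 115.
Buyers' price falls by p* − pb = 103 − 58 = 45; sellers' price rises by ps − p* = 115 − 103 = 12.
So consumers capture 45/57 = 15/19 of each unit of subsidy.

Consumer share = 15/19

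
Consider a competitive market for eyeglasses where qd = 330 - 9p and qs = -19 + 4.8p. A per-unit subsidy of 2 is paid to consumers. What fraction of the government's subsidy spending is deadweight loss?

DWL / government spending = 24/833

Pre-subsidy: 330 - 9p = -19 + 4.8p gives p* = 1745/69, q* = 2355/23.
With the rebate, buyers effectively pay pb = ps − 2, where ps is the price sellers receive.
Demand in terms of ps becomes qd = 330 − 9(ps − 2) = 348 - 9ps. Setting this equal to supply: 348 - 9ps = -19 + 4.8ps, so ps = 1835/69.
Buyers pay pb = 1835/69 − 2 = 1697/69; q' = -19 + 4.8·(1835/69) = 2499/23.
ΔCS = ½(2355/23 + 2499/23)(1745/69 − 1697/69) = 38832/529; ΔPS = ½(2355/23 + 2499/23)(1835/69 − 1745/69) = 72810/529.
Government spending = 2 × 2499/23 = 4998/23.
DWL = ½ × 2 × (2499/23 − 2355/23) = 144/23; fraction = (144/23) / (4998/23) = 24/833.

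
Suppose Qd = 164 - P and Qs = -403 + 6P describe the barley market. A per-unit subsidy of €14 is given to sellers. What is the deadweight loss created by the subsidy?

Deadweight loss = €84

Pre-subsidy: 164 - P = -403 + 6P gives P* = 81, Q* = 83.
With the subsidy, sellers receive Ps = Pb + 14 for each unit, where Pb is the price buyers pay.
Supply in terms of Pb becomes Qs = -403 + 6(Pb + 14) = -319 + 6Pb. Setting this equal to demand: 164 - Pb = -319 + 6Pb, so Pb = 69.
Sellers receive Ps = 69 + 14 = 83; Q' = 164 − 1·69 = 95.
The subsidy expands output by 95 − 83 = 12 past the efficient level; on those units the gap between marginal cost and willingness to pay runs from 0 up to 14.
DWL = ½ × 14 × 12 = 84.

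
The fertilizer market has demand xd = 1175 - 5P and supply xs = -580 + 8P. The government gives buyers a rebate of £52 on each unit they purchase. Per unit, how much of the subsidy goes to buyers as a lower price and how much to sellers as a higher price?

Buyers gain £32 per unit; sellers gain £20 per unit

Pre-subsidy: 1175 - 5P = -580 + 8P gives P* = 135, x* = 500.
With the rebate, buyers effectively pay Pb = Ps − 52, where Ps is the price sellers receive.
Demand in terms of Ps becomes xd = 1175 − 5(Ps − 52) = 1435 - 5Ps. Setting this equal to supply: 1435 - 5Ps = -580 + 8Ps, so Ps = 155.
Buyers pay Pb = 155 − 52 = 103; x' = -580 + 8·155 = 660.
Buyers' price falls by P* − Pb = 135 − 103 = 32; sellers' price rises by Ps − P* = 155 − 135 = 20.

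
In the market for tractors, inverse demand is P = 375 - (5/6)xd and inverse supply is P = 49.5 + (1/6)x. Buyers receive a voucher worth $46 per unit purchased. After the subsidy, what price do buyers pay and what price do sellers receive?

Buyers pay 785/12; sellers receive 1337/12

Pre-subsidy: 375 - (5/6)x = 49.5 + (1/6)x gives x* = 325.5 and P* = 103.75.
With the rebate, buyers effectively pay Pb = Ps − 46, where Ps is the price sellers receive.
On the curves, Pb = 375 - (5/6)x and Ps = 49.5 + (1/6)x; the wedge Ps − Pb = 46 gives 49.5 + (1/6)x − (375 - (5/6)x) = 46, so x' = 371.5.
Then Pb = 375 − (5/6)·371.5 = 785/12 and Ps = 49.5 + (1/6)·371.5 = 1337/12.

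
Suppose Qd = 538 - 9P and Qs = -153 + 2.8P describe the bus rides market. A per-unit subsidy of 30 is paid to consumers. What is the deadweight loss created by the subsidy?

Pre-subsidy: 538 - 9P = -153 + 2.8P gives P* = 3455/59, Q* = 647/59.
With the rebate, buyers effectively pay Pb = Ps − 30, where Ps is the price sellers receive.
Demand in terms of Ps becomes Qd = 538 − 9(Ps − 30) = 808 - 9Ps. Setting this equal to supply: 808 - 9Ps = -153 + 2.8Ps, so Ps = 4805/59.
Buyers pay Pb = 4805/59 − 30 = 3035/59; Q' = -153 + 2.8·(4805/59) = 4427/59.
The subsidy expands output by 4427/59 − 647/59 = 3780/59 past the efficient level; on those units the gap between marginal cost and willingness to pay runs from 0 up to 30.
DWL = ½ × 30 × 3780/59 = 56700/59.

Deadweight loss = 56700/59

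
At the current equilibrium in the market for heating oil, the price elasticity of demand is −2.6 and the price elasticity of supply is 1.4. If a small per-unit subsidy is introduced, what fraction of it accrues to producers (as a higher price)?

For a small subsidy around the equilibrium, the benefit split depends on the relative slopes, which at a point are proportional to the elasticities.
Buyer share = εs/(εs + |εd|) = 1.4/(1.4 + 2.6) = 0.35; seller share = |εd|/(εs + |εd|) = 0.65.
So producers capture 0.65 of the subsidy.

Producer share = 0.65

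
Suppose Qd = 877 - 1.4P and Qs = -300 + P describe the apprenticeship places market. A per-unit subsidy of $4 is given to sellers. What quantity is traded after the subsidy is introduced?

Q' = 192.75

Pre-subsidy: 877 - 1.4P = -300 + P gives P* = 5885/12, Q* = 2285/12.
With the subsidy, sellers receive Ps = Pb + 4 for each unit, where Pb is the price buyers pay.
Supply in terms of Pb becomes Qs = -300 + 1(Pb + 4) = -296 + Pb. Setting this equal to demand: 877 - 1.4Pb = -296 + Pb, so Pb = 488.75.
Sellers receive Ps = 488.75 + 4 = 492.75; Q' = 877 − 1.4·488.75 = 192.75.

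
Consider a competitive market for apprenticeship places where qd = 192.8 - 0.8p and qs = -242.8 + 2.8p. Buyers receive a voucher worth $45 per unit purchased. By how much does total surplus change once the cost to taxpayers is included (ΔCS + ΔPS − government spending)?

Net change in total surplus = -$630

Pre-subsidy: 192.8 - 0.8p = -242.8 + 2.8p gives p* = 121, q* = 96.
With the rebate, buyers effectively pay pb = ps − 45, where ps is the price sellers receive.
Demand in terms of ps becomes qd = 192.8 − 0.8(ps − 45) = 228.8 - 0.8ps. Setting this equal to supply: 228.8 - 0.8ps = -242.8 + 2.8ps, so ps = 131.
Buyers pay pb = 131 − 45 = 86; q' = -242.8 + 2.8·131 = 124.
ΔCS = ½(96 + 124)(121 − 86) = 3850; ΔPS = ½(96 + 124)(131 − 121) = 1100.
Government spending = 45 × 124 = 5580.
Net change = 3850 + 1100 − 5580 = -630. The loss equals the DWL triangle ½·45·28.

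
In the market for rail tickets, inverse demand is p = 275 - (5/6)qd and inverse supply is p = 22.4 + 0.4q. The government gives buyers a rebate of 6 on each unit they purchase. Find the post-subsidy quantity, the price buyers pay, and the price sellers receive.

Pre-subsidy: 275 - (5/6)q = 22.4 + 0.4q gives q* = 7578/37 and p* = 3860/37.
With the rebate, buyers effectively pay pb = ps − 6, where ps is the price sellers receive.
On the curves, pb = 275 - (5/6)q and ps = 22.4 + 0.4q; the wedge ps − pb = 6 gives 22.4 + 0.4q − (275 - (5/6)q) = 6, so q' = 7758/37.
Then pb = 275 − (5/6)·(7758/37) = 3710/37 and ps = 22.4 + 0.4·(7758/37) = 3932/37.

q' = 7758/37; buyers pay 3710/37; sellers receive 3932/37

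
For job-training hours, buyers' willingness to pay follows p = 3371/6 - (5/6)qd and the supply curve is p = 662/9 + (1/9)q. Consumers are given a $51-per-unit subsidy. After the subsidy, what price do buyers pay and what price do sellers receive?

Pre-subsidy: 3371/6 - (5/6)q = 662/9 + (1/9)q gives q* = 517 and p* = 131.
With the rebate, buyers effectively pay pb = ps − 51, where ps is the price sellers receive.
On the curves, pb = 3371/6 - (5/6)q and ps = 662/9 + (1/9)q; the wedge ps − pb = 51 gives 662/9 + (1/9)q − (3371/6 - (5/6)q) = 51, so q' = 571.
Then pb = 3371/6 − (5/6)·571 = 86 and ps = 662/9 + (1/9)·571 = 137.

Buyers pay $86; sellers receive $137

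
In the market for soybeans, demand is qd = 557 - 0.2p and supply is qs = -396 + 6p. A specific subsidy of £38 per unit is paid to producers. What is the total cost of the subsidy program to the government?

Pre-subsidy: 557 - 0.2p = -396 + 6p gives p* = 4765/31, q* = 16314/31.
With the subsidy, sellers receive ps = pb + 38 for each unit, where pb is the price buyers pay.
Supply in terms of pb becomes qs = -396 + 6(pb + 38) = -168 + 6pb. Setting this equal to demand: 557 - 0.2pb = -168 + 6pb, so pb = 3625/31.
Sellers receive ps = 3625/31 + 38 = 4803/31; q' = 557 − 0.2·(3625/31) = 16542/31.
Government outlay = subsidy × quantity = 38 × 16542/31 = 628596/31.

Government cost = 628596/31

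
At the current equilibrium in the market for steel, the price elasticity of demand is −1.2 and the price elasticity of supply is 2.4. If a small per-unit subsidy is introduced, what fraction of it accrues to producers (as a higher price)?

Producer share = 1/3

For a small subsidy around the equilibrium, the benefit split depends on the relative slopes, which at a point are proportional to the elasticities.
Buyer share = εs/(εs + |εd|) = 2.4/(2.4 + 1.2) = 2/3; seller share = |εd|/(εs + |εd|) = 1/3.
So producers capture 1/3 of the subsidy.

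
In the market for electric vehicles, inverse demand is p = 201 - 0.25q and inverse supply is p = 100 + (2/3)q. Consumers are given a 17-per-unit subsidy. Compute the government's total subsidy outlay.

Government cost = 24072/11

Pre-subsidy: 201 - 0.25q = 100 + (2/3)q gives q* = 1212/11 and p* = 1908/11.
With the rebate, buyers effectively pay pb = ps − 17, where ps is the price sellers receive.
On the curves, pb = 201 - 0.25q and ps = 100 + (2/3)q; the wedge ps − pb = 17 gives 100 + (2/3)q − (201 - 0.25q) = 17, so q' = 1416/11.
Then pb = 201 − 0.25·(1416/11) = 1857/11 and ps = 100 + (2/3)·(1416/11) = 2044/11.
Government outlay = subsidy × quantity = 17 × 1416/11 = 24072/11.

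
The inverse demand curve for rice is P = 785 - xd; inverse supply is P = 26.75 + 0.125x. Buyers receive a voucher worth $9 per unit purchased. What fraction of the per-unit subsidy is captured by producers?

Producer share = 1/9

Pre-subsidy: 785 - x = 26.75 + 0.125x gives x* = 674 and P* = 111.
With the rebate, buyers effectively pay Pb = Ps − 9, where Ps is the price sellers receive.
On the curves, Pb = 785 - x and Ps = 26.75 + 0.125x; the wedge Ps − Pb = 9 gives 26.75 + 0.125x − (785 - x) = 9, so x' = 682.
Then Pb = 785 − 1·682 = 103 and Ps = 26.75 + 0.125·682 = 112.
Buyers' price falls by P* − Pb = 111 − 103 = 8; sellers' price rises by Ps − P* = 112 − 111 = 1.
So producers capture 1/9 = 1/9 of each unit of subsidy.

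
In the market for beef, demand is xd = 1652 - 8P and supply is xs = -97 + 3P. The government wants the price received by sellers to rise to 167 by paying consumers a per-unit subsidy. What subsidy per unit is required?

At a seller price of 167, quantity supplied is -97 + 3·167 = 404.
Buyers absorb 404 only when they pay Pb with 1652 − 8·Pb = 404, i.e. Pb = 156.
s = Ps − Pb = 167 − 156 = 11.

Required subsidy s = 11 per unit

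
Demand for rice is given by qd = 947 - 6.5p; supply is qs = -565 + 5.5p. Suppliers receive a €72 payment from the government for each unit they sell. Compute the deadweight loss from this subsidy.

Deadweight loss = €7722

Pre-subsidy: 947 - 6.5p = -565 + 5.5p gives p* = 126, q* = 128.
With the subsidy, sellers receive ps = pb + 72 for each unit, where pb is the price buyers pay.
Supply in terms of pb becomes qs = -565 + 5.5(pb + 72) = -169 + 5.5pb. Setting this equal to demand: 947 - 6.5pb = -169 + 5.5pb, so pb = 93.
Sellers receive ps = 93 + 72 = 165; q' = 947 − 6.5·93 = 342.5.
The subsidy expands output by 342.5 − 128 = 214.5 past the efficient level; on those units the gap between marginal cost and willingness to pay runs from 0 up to 72.
DWL = ½ × 72 × 214.5 = 7722.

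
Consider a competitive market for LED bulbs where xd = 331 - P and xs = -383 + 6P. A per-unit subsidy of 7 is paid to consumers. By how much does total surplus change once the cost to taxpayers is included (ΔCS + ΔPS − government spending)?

Net change in total surplus = -21

Pre-subsidy: 331 - P = -383 + 6P gives P* = 102, x* = 229.
With the rebate, buyers effectively pay Pb = Ps − 7, where Ps is the price sellers receive.
Demand in terms of Ps becomes xd = 331 − 1(Ps − 7) = 338 - Ps. Setting this equal to supply: 338 - Ps = -383 + 6Ps, so Ps = 103.
Buyers pay Pb = 103 − 7 = 96; x' = -383 + 6·103 = 235.
ΔCS = ½(229 + 235)(102 − 96) = 1392; ΔPS = ½(229 + 235)(103 − 102) = 232.
Government spending = 7 × 235 = 1645.
Net change = 1392 + 232 − 1645 = -21. The loss equals the DWL triangle ½·7·6.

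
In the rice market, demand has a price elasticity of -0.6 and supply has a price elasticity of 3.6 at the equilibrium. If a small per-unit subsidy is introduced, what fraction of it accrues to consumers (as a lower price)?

For a small subsidy around the equilibrium, the benefit split depends on the relative slopes, which at a point are proportional to the elasticities.
Buyer share = εs/(εs + |εd|) = 3.6/(3.6 + 0.6) = 6/7; seller share = |εd|/(εs + |εd|) = 1/7.

Consumer share = 6/7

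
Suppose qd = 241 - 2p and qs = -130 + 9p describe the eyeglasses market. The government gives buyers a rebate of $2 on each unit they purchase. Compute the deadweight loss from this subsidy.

Pre-subsidy: 241 - 2p = -130 + 9p gives p* = 371/11, q* = 1909/11.
With the rebate, buyers effectively pay pb = ps − 2, where ps is the price sellers receive.
Demand in terms of ps becomes qd = 241 − 2(ps − 2) = 245 - 2ps. Setting this equal to supply: 245 - 2ps = -130 + 9ps, so ps = 375/11.
Buyers pay pb = 375/11 − 2 = 353/11; q' = -130 + 9·(375/11) = 1945/11.
The subsidy expands output by 1945/11 − 1909/11 = 36/11 past the efficient level; on those units the gap between marginal cost and willingness to pay runs from 0 up to 2.
DWL = ½ × 2 × 36/11 = 36/11.

Deadweight loss = 36/11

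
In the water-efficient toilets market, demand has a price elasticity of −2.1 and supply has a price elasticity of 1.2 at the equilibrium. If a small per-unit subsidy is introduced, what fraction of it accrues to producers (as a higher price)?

Producer share = 7/11

For a small subsidy around the equilibrium, the benefit split depends on the relative slopes, which at a point are proportional to the elasticities.
Buyer share = εs/(εs + |εd|) = 1.2/(1.2 + 2.1) = 4/11; seller share = |εd|/(εs + |εd|) = 7/11.
So producers capture 7/11 of the subsidy.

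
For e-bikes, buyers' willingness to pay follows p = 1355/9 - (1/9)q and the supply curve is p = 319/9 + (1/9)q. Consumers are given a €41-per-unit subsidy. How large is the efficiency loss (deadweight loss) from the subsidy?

Deadweight loss = €3782.25

Pre-subsidy: 1355/9 - (1/9)q = 319/9 + (1/9)q gives q* = 518 and p* = 93.
With the rebate, buyers effectively pay pb = ps − 41, where ps is the price sellers receive.
On the curves, pb = 1355/9 - (1/9)q and ps = 319/9 + (1/9)q; the wedge ps − pb = 41 gives 319/9 + (1/9)q − (1355/9 - (1/9)q) = 41, so q' = 702.5.
Then pb = 1355/9 − (1/9)·702.5 = 72.5 and ps = 319/9 + (1/9)·702.5 = 113.5.
The subsidy expands output by 702.5 − 518 = 184.5 past the efficient level; on those units the gap between marginal cost and willingness to pay runs from 0 up to 41.
DWL = ½ × 41 × 184.5 = 3782.25.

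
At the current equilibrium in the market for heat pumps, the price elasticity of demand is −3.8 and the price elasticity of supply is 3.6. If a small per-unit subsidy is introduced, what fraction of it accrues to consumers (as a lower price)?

Consumer share = 18/37

For a small subsidy around the equilibrium, the benefit split depends on the relative slopes, which at a point are proportional to the elasticities.
Buyer share = εs/(εs + |εd|) = 3.6/(3.6 + 3.8) = 18/37; seller share = |εd|/(εs + |εd|) = 19/37.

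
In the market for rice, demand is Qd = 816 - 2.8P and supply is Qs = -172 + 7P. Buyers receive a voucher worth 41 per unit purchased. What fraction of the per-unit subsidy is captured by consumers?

Consumer share = 5/7

Pre-subsidy: 816 - 2.8P = -172 + 7P gives P* = 4940/49, Q* = 3736/7.
With the rebate, buyers effectively pay Pb = Ps − 41, where Ps is the price sellers receive.
Demand in terms of Ps becomes Qd = 816 − 2.8(Ps − 41) = 930.8 - 2.8Ps. Setting this equal to supply: 930.8 - 2.8Ps = -172 + 7Ps, so Ps = 5514/49.
Buyers pay Pb = 5514/49 − 41 = 3505/49; Q' = -172 + 7·(5514/49) = 4310/7.
Buyers' price falls by P* − Pb = 4940/49 − 3505/49 = 205/7; sellers' price rises by Ps − P* = 5514/49 − 4940/49 = 82/7.
So consumers capture (205/7)/41 = 5/7 of each unit of subsidy.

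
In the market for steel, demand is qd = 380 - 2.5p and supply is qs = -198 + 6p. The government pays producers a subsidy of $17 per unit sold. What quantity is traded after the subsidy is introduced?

q' = 240

Pre-subsidy: 380 - 2.5p = -198 + 6p gives p* = 68, q* = 210.
With the subsidy, sellers receive ps = pb + 17 for each unit, where pb is the price buyers pay.
Supply in terms of pb becomes qs = -198 + 6(pb + 17) = -96 + 6pb. Setting this equal to demand: 380 - 2.5pb = -96 + 6pb, so pb = 56.
Sellers receive ps = 56 + 17 = 73; q' = 380 − 2.5·56 = 240.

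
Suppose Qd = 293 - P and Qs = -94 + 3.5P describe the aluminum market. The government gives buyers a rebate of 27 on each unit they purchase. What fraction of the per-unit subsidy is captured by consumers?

Consumer share = 7/9

Pre-subsidy: 293 - P = -94 + 3.5P gives P* = 86, Q* = 207.
With the rebate, buyers effectively pay Pb = Ps − 27, where Ps is the price sellers receive.
Demand in terms of Ps becomes Qd = 293 − 1(Ps − 27) = 320 - Ps. Setting this equal to supply: 320 - Ps = -94 + 3.5Ps, so Ps = 92.
Buyers pay Pb = 92 − 27 = 65; Q' = -94 + 3.5·92 = 228.
Buyers' price falls by P* − Pb = 86 − 65 = 21; sellers' price rises by Ps − P* = 92 − 86 = 6.
So consumers capture 21/27 = 7/9 of each unit of subsidy.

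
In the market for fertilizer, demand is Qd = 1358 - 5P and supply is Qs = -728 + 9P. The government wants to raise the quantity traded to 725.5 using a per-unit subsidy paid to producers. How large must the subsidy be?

At Q = 725.5, invert demand for the buyer price: Pb = (1358 − 725.5)/5 = 126.5; invert supply for the seller price: Ps = (725.5 − (-728))/9 = 161.5.
The subsidy must fill the gap: s = Ps − Pb = 161.5 − 126.5 = 35.

Required subsidy s = 35 per unit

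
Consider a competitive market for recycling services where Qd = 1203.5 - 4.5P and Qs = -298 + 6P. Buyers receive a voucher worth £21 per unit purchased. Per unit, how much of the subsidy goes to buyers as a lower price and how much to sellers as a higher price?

Pre-subsidy: 1203.5 - 4.5P = -298 + 6P gives P* = 143, Q* = 560.
With the rebate, buyers effectively pay Pb = Ps − 21, where Ps is the price sellers receive.
Demand in terms of Ps becomes Qd = 1203.5 − 4.5(Ps − 21) = 1298 - 4.5Ps. Setting this equal to supply: 1298 - 4.5Ps = -298 + 6Ps, so Ps = 152.
Buyers pay Pb = 152 − 21 = 131; Q' = -298 + 6·152 = 614.
Buyers' price falls by P* − Pb = 143 − 131 = 12; sellers' price rises by Ps − P* = 152 − 143 = 9.

Buyers gain £12 per unit; sellers gain £9 per unit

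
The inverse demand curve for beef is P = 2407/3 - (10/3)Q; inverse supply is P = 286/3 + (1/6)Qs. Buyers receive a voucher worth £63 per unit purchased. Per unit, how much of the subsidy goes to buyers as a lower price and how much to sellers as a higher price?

Pre-subsidy: 2407/3 - (10/3)Q = 286/3 + (1/6)Q gives Q* = 202 and P* = 129.
With the rebate, buyers effectively pay Pb = Ps − 63, where Ps is the price sellers receive.
On the curves, Pb = 2407/3 - (10/3)Q and Ps = 286/3 + (1/6)Q; the wedge Ps − Pb = 63 gives 286/3 + (1/6)Q − (2407/3 - (10/3)Q) = 63, so Q' = 220.
Then Pb = 2407/3 − (10/3)·220 = 69 and Ps = 286/3 + (1/6)·220 = 132.
Buyers' price falls by P* − Pb = 129 − 69 = 60; sellers' price rises by Ps − P* = 132 − 129 = 3.

Buyers gain £60 per unit; sellers gain £3 per unit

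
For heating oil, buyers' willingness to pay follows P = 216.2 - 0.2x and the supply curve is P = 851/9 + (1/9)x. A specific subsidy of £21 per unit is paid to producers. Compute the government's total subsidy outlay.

Pre-subsidy: 216.2 - 0.2x = 851/9 + (1/9)x gives x* = 391 and P* = 138.
With the subsidy, sellers receive Ps = Pb + 21 for each unit, where Pb is the price buyers pay.
On the curves, Pb = 216.2 - 0.2x and Ps = 851/9 + (1/9)x; the wedge Ps − Pb = 21 gives 851/9 + (1/9)x − (216.2 - 0.2x) = 21, so x' = 458.5.
Then Pb = 216.2 − 0.2·458.5 = 124.5 and Ps = 851/9 + (1/9)·458.5 = 145.5.
Government outlay = subsidy × quantity = 21 × 458.5 = 9628.5.

Government cost = £9628.5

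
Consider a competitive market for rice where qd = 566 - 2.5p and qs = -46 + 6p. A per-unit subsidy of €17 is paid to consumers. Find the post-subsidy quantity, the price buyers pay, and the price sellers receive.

q' = 416; buyers pay €60; sellers receive €77

Pre-subsidy: 566 - 2.5p = -46 + 6p gives p* = 72, q* = 386.
With the rebate, buyers effectively pay pb = ps − 17, where ps is the price sellers receive.
Demand in terms of ps becomes qd = 566 − 2.5(ps − 17) = 608.5 - 2.5ps. Setting this equal to supply: 608.5 - 2.5ps = -46 + 6ps, so ps = 77.
Buyers pay pb = 77 − 17 = 60; q' = -46 + 6·77 = 416.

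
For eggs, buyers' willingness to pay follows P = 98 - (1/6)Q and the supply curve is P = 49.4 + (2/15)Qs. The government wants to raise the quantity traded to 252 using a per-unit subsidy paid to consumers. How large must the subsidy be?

At Q = 252, from the demand curve buyers pay Pb = 98 − (1/6)·252 = 56; from the supply curve sellers need Ps = 49.4 + (2/15)·252 = 83.
The subsidy must fill the gap: s = Ps − Pb = 83 − 56 = 27.

Required subsidy s = 27 per unit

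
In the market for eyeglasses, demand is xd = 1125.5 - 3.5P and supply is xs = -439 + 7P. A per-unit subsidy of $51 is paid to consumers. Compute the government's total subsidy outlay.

Government cost = $36873

Pre-subsidy: 1125.5 - 3.5P = -439 + 7P gives P* = 149, x* = 604.
With the rebate, buyers effectively pay Pb = Ps − 51, where Ps is the price sellers receive.
Demand in terms of Ps becomes xd = 1125.5 − 3.5(Ps − 51) = 1304 - 3.5Ps. Setting this equal to supply: 1304 - 3.5Ps = -439 + 7Ps, so Ps = 166.
Buyers pay Pb = 166 − 51 = 115; x' = -439 + 7·166 = 723.
Government outlay = subsidy × quantity = 51 × 723 = 36873.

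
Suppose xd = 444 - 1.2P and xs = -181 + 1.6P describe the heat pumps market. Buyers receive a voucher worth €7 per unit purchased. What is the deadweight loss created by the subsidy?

Deadweight loss = €16.8

Pre-subsidy: 444 - 1.2P = -181 + 1.6P gives P* = 3125/14, x* = 1233/7.
With the rebate, buyers effectively pay Pb = Ps − 7, where Ps is the price sellers receive.
Demand in terms of Ps becomes xd = 444 − 1.2(Ps − 7) = 452.4 - 1.2Ps. Setting this equal to supply: 452.4 - 1.2Ps = -181 + 1.6Ps, so Ps = 3167/14.
Buyers pay Pb = 3167/14 − 7 = 3069/14; x' = -181 + 1.6·(3167/14) = 6333/35.
The subsidy expands output by 6333/35 − 1233/7 = 4.8 past the efficient level; on those units the gap between marginal cost and willingness to pay runs from 0 up to 7.
DWL = ½ × 7 × 4.8 = 16.8.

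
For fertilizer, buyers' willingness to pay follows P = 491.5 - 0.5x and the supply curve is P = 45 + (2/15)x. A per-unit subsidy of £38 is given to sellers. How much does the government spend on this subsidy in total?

Government cost = £29070

Pre-subsidy: 491.5 - 0.5x = 45 + (2/15)x gives x* = 705 and P* = 139.
With the subsidy, sellers receive Ps = Pb + 38 for each unit, where Pb is the price buyers pay.
On the curves, Pb = 491.5 - 0.5x and Ps = 45 + (2/15)x; the wedge Ps − Pb = 38 gives 45 + (2/15)x − (491.5 - 0.5x) = 38, so x' = 765.
Then Pb = 491.5 − 0.5·765 = 109 and Ps = 45 + (2/15)·765 = 147.
Government outlay = subsidy × quantity = 38 × 765 = 29070.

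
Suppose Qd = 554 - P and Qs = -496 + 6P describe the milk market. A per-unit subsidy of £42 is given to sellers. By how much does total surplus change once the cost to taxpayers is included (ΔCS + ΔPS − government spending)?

Pre-subsidy: 554 - P = -496 + 6P gives P* = 150, Q* = 404.
With the subsidy, sellers receive Ps = Pb + 42 for each unit, where Pb is the price buyers pay.
Supply in terms of Pb becomes Qs = -496 + 6(Pb + 42) = -244 + 6Pb. Setting this equal to demand: 554 - Pb = -244 + 6Pb, so Pb = 114.
Sellers receive Ps = 114 + 42 = 156; Q' = 554 − 1·114 = 440.
ΔCS = ½(404 + 440)(150 − 114) = 15192; ΔPS = ½(404 + 440)(156 − 150) = 2532.
Government spending = 42 × 440 = 18480.
Net change = 15192 + 2532 − 18480 = -756. The loss equals the DWL triangle ½·42·36.

Net change in total surplus = -£756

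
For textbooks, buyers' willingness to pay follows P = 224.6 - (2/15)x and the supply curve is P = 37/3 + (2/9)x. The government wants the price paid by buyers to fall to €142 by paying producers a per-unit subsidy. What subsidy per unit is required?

Required subsidy s = €8 per unit

At a buyer price of 142, quantity demanded is 1684.5 − 7.5·142 = 619.5.
Sellers supply 619.5 only when they receive Ps = 37/3 + (2/9)·619.5 = 150.
s = Ps − Pb = 150 − 142 = 8.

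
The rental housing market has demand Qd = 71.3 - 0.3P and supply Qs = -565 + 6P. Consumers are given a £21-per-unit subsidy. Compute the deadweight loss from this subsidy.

Deadweight loss = £63

Pre-subsidy: 71.3 - 0.3P = -565 + 6P gives P* = 101, Q* = 41.
With the rebate, buyers effectively pay Pb = Ps − 21, where Ps is the price sellers receive.
Demand in terms of Ps becomes Qd = 71.3 − 0.3(Ps − 21) = 77.6 - 0.3Ps. Setting this equal to supply: 77.6 - 0.3Ps = -565 + 6Ps, so Ps = 102.
Buyers pay Pb = 102 − 21 = 81; Q' = -565 + 6·102 = 47.
The subsidy expands output by 47 − 41 = 6 past the efficient level; on those units the gap between marginal cost and willingness to pay runs from 0 up to 21.
DWL = ½ × 21 × 6 = 63.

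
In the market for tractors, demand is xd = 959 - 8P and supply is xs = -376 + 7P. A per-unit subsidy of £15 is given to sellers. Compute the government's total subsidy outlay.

Government cost = £4545

Pre-subsidy: 959 - 8P = -376 + 7P gives P* = 89, x* = 247.
With the subsidy, sellers receive Ps = Pb + 15 for each unit, where Pb is the price buyers pay.
Supply in terms of Pb becomes xs = -376 + 7(Pb + 15) = -271 + 7Pb. Setting this equal to demand: 959 - 8Pb = -271 + 7Pb, so Pb = 82.
Sellers receive Ps = 82 + 15 = 97; x' = 959 − 8·82 = 303.
Government outlay = subsidy × quantity = 15 × 303 = 4545.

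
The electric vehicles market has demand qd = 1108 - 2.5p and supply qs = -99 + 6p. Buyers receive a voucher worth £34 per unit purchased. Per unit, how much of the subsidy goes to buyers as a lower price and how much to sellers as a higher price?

Pre-subsidy: 1108 - 2.5p = -99 + 6p gives p* = 142, q* = 753.
With the rebate, buyers effectively pay pb = ps − 34, where ps is the price sellers receive.
Demand in terms of ps becomes qd = 1108 − 2.5(ps − 34) = 1193 - 2.5ps. Setting this equal to supply: 1193 - 2.5ps = -99 + 6ps, so ps = 152.
Buyers pay pb = 152 − 34 = 118; q' = -99 + 6·152 = 813.
Buyers' price falls by p* − pb = 142 − 118 = 24; sellers' price rises by ps − p* = 152 − 142 = 10.

Buyers gain £24 per unit; sellers gain £10 per unit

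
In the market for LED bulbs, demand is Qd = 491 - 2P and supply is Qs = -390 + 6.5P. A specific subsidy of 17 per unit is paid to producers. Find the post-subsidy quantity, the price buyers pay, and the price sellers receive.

Pre-subsidy: 491 - 2P = -390 + 6.5P gives P* = 1762/17, Q* = 4823/17.
With the subsidy, sellers receive Ps = Pb + 17 for each unit, where Pb is the price buyers pay.
Supply in terms of Pb becomes Qs = -390 + 6.5(Pb + 17) = -279.5 + 6.5Pb. Setting this equal to demand: 491 - 2Pb = -279.5 + 6.5Pb, so Pb = 1541/17.
Sellers receive Ps = 1541/17 + 17 = 1830/17; Q' = 491 − 2·(1541/17) = 5265/17.

Q' = 5265/17; buyers pay 1541/17; sellers receive 1830/17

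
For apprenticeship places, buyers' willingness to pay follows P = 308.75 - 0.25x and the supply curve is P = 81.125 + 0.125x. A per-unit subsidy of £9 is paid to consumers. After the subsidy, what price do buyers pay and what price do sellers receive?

Pre-subsidy: 308.75 - 0.25x = 81.125 + 0.125x gives x* = 607 and P* = 157.
With the rebate, buyers effectively pay Pb = Ps − 9, where Ps is the price sellers receive.
On the curves, Pb = 308.75 - 0.25x and Ps = 81.125 + 0.125x; the wedge Ps − Pb = 9 gives 81.125 + 0.125x − (308.75 - 0.25x) = 9, so x' = 631.
Then Pb = 308.75 − 0.25·631 = 151 and Ps = 81.125 + 0.125·631 = 160.

Buyers pay £151; sellers receive £160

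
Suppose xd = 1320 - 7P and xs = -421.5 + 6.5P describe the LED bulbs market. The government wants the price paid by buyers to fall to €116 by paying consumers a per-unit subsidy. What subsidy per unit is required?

At a buyer price of 116, quantity demanded is 1320 − 7·116 = 508.
Sellers supply 508 only when they receive Ps with -421.5 + 6.5·Ps = 508, i.e. Ps = 143.
s = Ps − Pb = 143 − 116 = 27.

Required subsidy s = €27 per unit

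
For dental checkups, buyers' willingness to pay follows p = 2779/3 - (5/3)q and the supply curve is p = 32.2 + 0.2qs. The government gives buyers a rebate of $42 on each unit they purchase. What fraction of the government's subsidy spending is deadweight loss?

Pre-subsidy: 2779/3 - (5/3)q = 32.2 + 0.2q gives q* = 479 and p* = 128.
With the rebate, buyers effectively pay pb = ps − 42, where ps is the price sellers receive.
On the curves, pb = 2779/3 - (5/3)q and ps = 32.2 + 0.2q; the wedge ps − pb = 42 gives 32.2 + 0.2q − (2779/3 - (5/3)q) = 42, so q' = 501.5.
Then pb = 2779/3 − (5/3)·501.5 = 90.5 and ps = 32.2 + 0.2·501.5 = 132.5.
ΔCS = ½(479 + 501.5)(128 − 90.5) = 18384.375; ΔPS = ½(479 + 501.5)(132.5 − 128) = 2206.125.
Government spending = 42 × 501.5 = 21063.
DWL = ½ × 42 × (501.5 − 479) = 472.5; fraction = 472.5 / 21063 = 45/2006.

DWL / government spending = 45/2006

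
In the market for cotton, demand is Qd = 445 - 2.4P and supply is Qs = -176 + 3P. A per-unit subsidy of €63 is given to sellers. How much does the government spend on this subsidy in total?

Government cost = €15939

Pre-subsidy: 445 - 2.4P = -176 + 3P gives P* = 115, Q* = 169.
With the subsidy, sellers receive Ps = Pb + 63 for each unit, where Pb is the price buyers pay.
Supply in terms of Pb becomes Qs = -176 + 3(Pb + 63) = 13 + 3Pb. Setting this equal to demand: 445 - 2.4Pb = 13 + 3Pb, so Pb = 80.
Sellers receive Ps = 80 + 63 = 143; Q' = 445 − 2.4·80 = 253.
Government outlay = subsidy × quantity = 63 × 253 = 15939.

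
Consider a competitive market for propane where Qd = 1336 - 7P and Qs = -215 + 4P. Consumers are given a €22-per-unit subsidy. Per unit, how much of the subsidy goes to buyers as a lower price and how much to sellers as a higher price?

Pre-subsidy: 1336 - 7P = -215 + 4P gives P* = 141, Q* = 349.
With the rebate, buyers effectively pay Pb = Ps − 22, where Ps is the price sellers receive.
Demand in terms of Ps becomes Qd = 1336 − 7(Ps − 22) = 1490 - 7Ps. Setting this equal to supply: 1490 - 7Ps = -215 + 4Ps, so Ps = 155.
Buyers pay Pb = 155 − 22 = 133; Q' = -215 + 4·155 = 405.
Buyers' price falls by P* − Pb = 141 − 133 = 8; sellers' price rises by Ps − P* = 155 − 141 = 14.

Buyers gain €8 per unit; sellers gain €14 per unit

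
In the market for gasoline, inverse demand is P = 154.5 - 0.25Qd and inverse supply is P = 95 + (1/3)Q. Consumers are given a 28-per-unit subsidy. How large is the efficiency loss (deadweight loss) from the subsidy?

Deadweight loss = 672

Pre-subsidy: 154.5 - 0.25Q = 95 + (1/3)Q gives Q* = 102 and P* = 129.
With the rebate, buyers effectively pay Pb = Ps − 28, where Ps is the price sellers receive.
On the curves, Pb = 154.5 - 0.25Q and Ps = 95 + (1/3)Q; the wedge Ps − Pb = 28 gives 95 + (1/3)Q − (154.5 - 0.25Q) = 28, so Q' = 150.
Then Pb = 154.5 − 0.25·150 = 117 and Ps = 95 + (1/3)·150 = 145.
The subsidy expands output by 150 − 102 = 48 past the efficient level; on those units the gap between marginal cost and willingness to pay runs from 0 up to 28.
DWL = ½ × 28 × 48 = 672.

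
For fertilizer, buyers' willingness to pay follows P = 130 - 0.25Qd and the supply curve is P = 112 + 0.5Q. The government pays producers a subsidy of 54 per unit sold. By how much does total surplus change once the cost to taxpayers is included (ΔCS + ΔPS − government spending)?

Net change in total surplus = -1944

Pre-subsidy: 130 - 0.25Q = 112 + 0.5Q gives Q* = 24 and P* = 124.
With the subsidy, sellers receive Ps = Pb + 54 for each unit, where Pb is the price buyers pay.
On the curves, Pb = 130 - 0.25Q and Ps = 112 + 0.5Q; the wedge Ps − Pb = 54 gives 112 + 0.5Q − (130 - 0.25Q) = 54, so Q' = 96.
Then Pb = 130 − 0.25·96 = 106 and Ps = 112 + 0.5·96 = 160.
ΔCS = ½(24 + 96)(124 − 106) = 1080; ΔPS = ½(24 + 96)(160 − 124) = 2160.
Government spending = 54 × 96 = 5184.
Net change = 1080 + 2160 − 5184 = -1944. The loss equals the DWL triangle ½·54·72.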